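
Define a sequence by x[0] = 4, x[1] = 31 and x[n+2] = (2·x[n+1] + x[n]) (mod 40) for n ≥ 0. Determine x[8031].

We have x[0] = 4, x[1] = 31, x[2] = 26, x[3] = 3, x[4] = 32, x[5] = 27, x[6] = 6, x[7] = 39, x[8] = 4, x[9] = 7, x[10] = 18, x[11] = 3, x[12] = 24, x[13] = 11, x[14] = 6, x[15] = 23, x[16] = 12, x[17] = 7, x[18] = 26, x[19] = 19, x[20] = 24, x[21] = 27, x[22] = 38, x[23] = 23, x[24] = 4, x[25] = 31.
The sequence repeats with period 24.
So x[8031] = x[0 + ((8031-0) mod 24)] = x[15] = 23.

23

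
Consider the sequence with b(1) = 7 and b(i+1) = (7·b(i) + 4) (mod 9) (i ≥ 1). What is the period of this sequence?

9

We have b(1) = 7, b(2) = 8, b(3) = 6, b(4) = 1, b(5) = 2, b(6) = 0, b(7) = 4, b(8) = 5, b(9) = 3, b(10) = 7.
Since b(10) = b(1) = 7, the sequence is periodic with period 9.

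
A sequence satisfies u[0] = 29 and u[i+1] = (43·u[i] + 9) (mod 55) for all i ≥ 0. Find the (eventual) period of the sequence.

4

We have u[0] = 29, u[1] = 46, u[2] = 7, u[3] = 35, u[4] = 29.
Since u[4] = u[0] = 29, the sequence is periodic with period 4.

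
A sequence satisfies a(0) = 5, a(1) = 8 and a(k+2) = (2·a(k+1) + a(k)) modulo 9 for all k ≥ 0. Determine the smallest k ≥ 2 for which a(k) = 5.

3

a(0) = 5,  a(1) = 8,  a(2) = 3,  a(3) = 5,  a(4) = 4,  a(5) = 4,  a(6) = 3,  a(7) = 1,  a(8) = 5,  a(9) = 2,  a(10) = 0,  a(11) = 2,  a(12) = 4,  a(13) = 1,  a(14) = 6,  a(15) = 4,  a(16) = 5,  a(17) = 5,  a(18) = 6,  a(19) = 8,  a(20) = 4,  a(21) = 7,  a(22) = 0,  a(23) = 7,  a(24) = 5,  a(25) = 8.
Since (a(24), a(25)) = (a(0), a(1)) = (5, 8) (two consecutive terms determine the rest), the sequence is periodic with period 24.
The value 5 first appears (with k ≥ 2) at a(3).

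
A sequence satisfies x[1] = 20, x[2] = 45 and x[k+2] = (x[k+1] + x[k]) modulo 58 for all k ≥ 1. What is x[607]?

x[1] = 20; x[2] = 45; x[3] = 7; x[4] = 52; x[5] = 1; x[6] = 53; x[7] = 54; x[8] = 49; x[9] = 45; x[10] = 36; x[11] = 23; x[12] = 1; x[13] = 24; x[14] = 25; x[15] = 49; x[16] = 16; x[17] = 7; x[18] = 23; x[19] = 30; x[20] = 53; x[21] = 25; x[22] = 20; x[23] = 45.
Since (x[22], x[23]) = (x[1], x[2]) = (20, 45) (two consecutive terms determine the rest), the sequence is periodic with period 21.
So x[607] = x[1 + ((607-1) mod 21)] = x[19] = 30.

30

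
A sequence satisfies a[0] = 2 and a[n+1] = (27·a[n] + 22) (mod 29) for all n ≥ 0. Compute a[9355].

We have a[0] = 2, a[1] = 18, a[2] = 15, a[3] = 21, a[4] = 9, a[5] = 4, a[6] = 14, a[7] = 23, a[8] = 5, a[9] = 12, a[10] = 27, a[11] = 26, a[12] = 28, a[13] = 24, a[14] = 3, a[15] = 16, a[16] = 19, a[17] = 13, a[18] = 25, a[19] = 1, a[20] = 20, a[21] = 11, a[22] = 0, a[23] = 22, a[24] = 7, a[25] = 8, a[26] = 6, a[27] = 10, a[28] = 2.
Since a[28] = a[0] = 2, the sequence is periodic with period 28.
So a[9355] = a[0 + ((9355-0) mod 28)] = a[3] = 21.

21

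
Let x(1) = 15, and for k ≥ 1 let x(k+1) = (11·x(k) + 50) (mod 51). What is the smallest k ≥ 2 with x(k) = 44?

We have x(1) = 15, x(2) = 11, x(3) = 18, x(4) = 44, x(5) = 24, x(6) = 8, x(7) = 36, x(8) = 38, x(9) = 9, x(10) = 47, x(11) = 6, x(12) = 14, x(13) = 0, x(14) = 50, x(15) = 39, x(16) = 20, x(17) = 15.
The sequence repeats with period 16.
The value 44 first appears (with k ≥ 2) at x(4).

4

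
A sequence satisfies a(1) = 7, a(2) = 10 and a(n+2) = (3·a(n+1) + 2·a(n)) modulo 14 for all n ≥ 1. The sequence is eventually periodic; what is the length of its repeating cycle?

Computing terms: a(1) = 7; a(2) = 10; a(3) = 2; a(4) = 12; a(5) = 12; a(6) = 4; a(7) = 8; a(8) = 4; a(9) = 0; a(10) = 8; a(11) = 10; a(12) = 4; a(13) = 4; a(14) = 6; a(15) = 12; a(16) = 6; a(17) = 0; a(18) = 12; a(19) = 8; a(20) = 6; a(21) = 6; a(22) = 2; a(23) = 4; a(24) = 2; a(25) = 0; a(26) = 4; a(27) = 12; a(28) = 2; a(29) = 2; a(30) = 10; a(31) = 6; a(32) = 10; a(33) = 0; a(34) = 6; a(35) = 4; a(36) = 10; a(37) = 10; a(38) = 8; a(39) = 2; a(40) = 8; a(41) = 0; a(42) = 2; a(43) = 6; a(44) = 8; a(45) = 8; a(46) = 12; a(47) = 10; a(48) = 12; a(49) = 0; a(50) = 10; a(51) = 2.
Since (a(50), a(51)) = (a(2), a(3)) = (10, 2) (two consecutive terms determine the rest), the sequence is eventually periodic: after a pre-period of length 1 it cycles with period 48.

48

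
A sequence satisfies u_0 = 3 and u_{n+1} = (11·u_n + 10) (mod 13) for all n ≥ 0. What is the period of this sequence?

12

Listing terms: u_0 = 3; u_1 = 4; u_2 = 2; u_3 = 6; u_4 = 11; u_5 = 1; u_6 = 8; u_7 = 7; u_8 = 9; u_9 = 5; u_{10} = 0; u_{11} = 10; u_{12} = 3.
Since u_{12} = u_0 = 3, the sequence is periodic with period 12.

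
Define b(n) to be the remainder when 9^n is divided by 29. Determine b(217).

28

Listing terms: b(0) = 1; b(1) = 9; b(2) = 23; b(3) = 4; b(4) = 7; b(5) = 5; b(6) = 16; b(7) = 28; b(8) = 20; b(9) = 6; b(10) = 25; b(11) = 22; b(12) = 24; b(13) = 13; b(14) = 1.
The sequence repeats with period 14.
(217 - 0) mod 14 = 7, so b(217) = b(7) = 28.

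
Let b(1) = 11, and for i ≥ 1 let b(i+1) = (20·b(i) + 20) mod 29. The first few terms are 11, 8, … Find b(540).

11

We have b(1) = 11; b(2) = 8; b(3) = 6; b(4) = 24; b(5) = 7; b(6) = 15; b(7) = 1; b(8) = 11.
Since b(8) = b(1) = 11, the sequence is periodic with period 7.
(540 - 1) mod 7 = 0, so b(540) = b(1) = 11.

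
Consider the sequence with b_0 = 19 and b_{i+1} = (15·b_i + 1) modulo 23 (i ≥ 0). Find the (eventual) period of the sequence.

22

b_0 = 19, b_1 = 10, b_2 = 13, b_3 = 12, b_4 = 20, b_5 = 2, b_6 = 8, b_7 = 6, b_8 = 22, b_9 = 9, b_{10} = 21, b_{11} = 17, b_{12} = 3, b_{13} = 0, b_{14} = 1, b_{15} = 16, b_{16} = 11, b_{17} = 5, b_{18} = 7, b_{19} = 14, b_{20} = 4, b_{21} = 15, b_{22} = 19.
Since b_{22} = b_0 = 19, the sequence is periodic with period 22.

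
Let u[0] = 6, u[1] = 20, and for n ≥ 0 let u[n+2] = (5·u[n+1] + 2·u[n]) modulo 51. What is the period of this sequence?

Computing terms: u[0] = 6,  u[1] = 20,  u[2] = 10,  u[3] = 39,  u[4] = 11,  u[5] = 31,  u[6] = 24,  u[7] = 29,  u[8] = 40,  u[9] = 3,  u[10] = 44,  u[11] = 22,  u[12] = 45,  u[13] = 14,  u[14] = 7,  u[15] = 12,  u[16] = 23,  u[17] = 37,  u[18] = 27,  u[19] = 5,  u[20] = 28,  u[21] = 48,  u[22] = 41,  u[23] = 46,  u[24] = 6,  u[25] = 20.
The sequence repeats with period 24.

24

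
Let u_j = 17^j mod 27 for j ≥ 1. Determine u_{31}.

17

Computing terms: u_1 = 17; u_2 = 19; u_3 = 26; u_4 = 10; u_5 = 8; u_6 = 1; u_7 = 17.
The sequence repeats with period 6.
So u_{31} = u_{1 + ((31-1) mod 6)} = u_1 = 17.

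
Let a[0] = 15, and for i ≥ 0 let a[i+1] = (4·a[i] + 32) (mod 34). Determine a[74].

26

We have a[0] = 15,  a[1] = 24,  a[2] = 26,  a[3] = 0,  a[4] = 32,  a[5] = 24.
Since a[5] = a[1] = 24, the sequence is eventually periodic: after a pre-period of length 1 it cycles with period 4.
For i ≥ 1, a[i] depends only on (i - 1) mod 4. (74 - 1) mod 4 = 1, so a[74] = a[2] = 26.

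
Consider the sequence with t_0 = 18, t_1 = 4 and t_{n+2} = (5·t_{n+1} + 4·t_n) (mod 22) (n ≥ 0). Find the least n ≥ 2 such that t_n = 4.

t_0 = 18; t_1 = 4; t_2 = 4; t_3 = 14; t_4 = 20; t_5 = 2; t_6 = 2; t_7 = 18; t_8 = 10; t_9 = 12; t_{10} = 12; t_{11} = 20; t_{12} = 16; t_{13} = 6; t_{14} = 6; t_{15} = 10; t_{16} = 8; t_{17} = 14; t_{18} = 14; t_{19} = 16; t_{20} = 4; t_{21} = 18; t_{22} = 18; t_{23} = 8; t_{24} = 2; t_{25} = 20; t_{26} = 20; t_{27} = 4; t_{28} = 12; t_{29} = 10; t_{30} = 10; t_{31} = 2; t_{32} = 6; t_{33} = 16; t_{34} = 16; t_{35} = 12; t_{36} = 14; t_{37} = 8; t_{38} = 8; t_{39} = 6; t_{40} = 18; t_{41} = 4.
Since (t_{40}, t_{41}) = (t_0, t_1) = (18, 4) (two consecutive terms determine the rest), the sequence is periodic with period 40.
The value 4 first appears (with n ≥ 2) at t_2.

2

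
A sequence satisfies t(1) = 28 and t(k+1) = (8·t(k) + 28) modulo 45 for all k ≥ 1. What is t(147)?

Listing terms: t(1) = 28,  t(2) = 27,  t(3) = 19,  t(4) = 0,  t(5) = 28.
The sequence repeats with period 4.
So t(147) = t(1 + ((147-1) mod 4)) = t(3) = 19.

19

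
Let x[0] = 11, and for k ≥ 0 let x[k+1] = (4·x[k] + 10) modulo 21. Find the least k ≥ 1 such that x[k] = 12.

x[0] = 11, x[1] = 12, x[2] = 16, x[3] = 11.
The sequence repeats with period 3.
The value 12 first appears (with k ≥ 1) at x[1].

1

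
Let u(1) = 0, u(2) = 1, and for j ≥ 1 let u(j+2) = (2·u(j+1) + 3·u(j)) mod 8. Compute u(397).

Listing terms: u(1) = 0, u(2) = 1, u(3) = 2, u(4) = 7, u(5) = 4, u(6) = 5, u(7) = 6, u(8) = 3, u(9) = 0, u(10) = 1.
The sequence repeats with period 8.
So u(397) = u(1 + ((397-1) mod 8)) = u(5) = 4.

4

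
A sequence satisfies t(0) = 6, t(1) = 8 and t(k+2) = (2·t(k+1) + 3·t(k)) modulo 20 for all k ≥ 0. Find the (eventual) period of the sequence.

4

Computing terms: t(0) = 6,  t(1) = 8,  t(2) = 14,  t(3) = 12,  t(4) = 6,  t(5) = 8.
Since (t(4), t(5)) = (t(0), t(1)) = (6, 8) (two consecutive terms determine the rest), the sequence is periodic with period 4.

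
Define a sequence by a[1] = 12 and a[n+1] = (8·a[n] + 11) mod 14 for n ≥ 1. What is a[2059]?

5

We have a[1] = 12; a[2] = 9; a[3] = 13; a[4] = 3; a[5] = 7; a[6] = 11; a[7] = 1; a[8] = 5; a[9] = 9.
Since a[9] = a[2] = 9, the sequence is eventually periodic: after a pre-period of length 1 it cycles with period 7.
For n ≥ 2, a[n] depends only on (n - 2) mod 7. (2059 - 2) mod 7 = 6, so a[2059] = a[8] = 5.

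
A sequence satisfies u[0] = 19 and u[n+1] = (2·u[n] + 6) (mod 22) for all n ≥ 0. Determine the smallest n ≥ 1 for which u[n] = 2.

5

Computing terms: u[0] = 19,  u[1] = 0,  u[2] = 6,  u[3] = 18,  u[4] = 20,  u[5] = 2,  u[6] = 10,  u[7] = 4,  u[8] = 14,  u[9] = 12,  u[10] = 8,  u[11] = 0.
Since u[11] = u[1] = 0, the sequence is eventually periodic: after a pre-period of length 1 it cycles with period 10.
The value 2 first appears (with n ≥ 1) at u[5].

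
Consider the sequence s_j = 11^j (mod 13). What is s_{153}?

Listing terms: s_1 = 11,  s_2 = 4,  s_3 = 5,  s_4 = 3,  s_5 = 7,  s_6 = 12,  s_7 = 2,  s_8 = 9,  s_9 = 8,  s_{10} = 10,  s_{11} = 6,  s_{12} = 1,  s_{13} = 11.
The sequence repeats with period 12.
So s_{153} = s_{1 + ((153-1) mod 12)} = s_9 = 8.

8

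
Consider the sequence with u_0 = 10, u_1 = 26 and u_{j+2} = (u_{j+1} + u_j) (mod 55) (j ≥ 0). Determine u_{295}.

u_0 = 10; u_1 = 26; u_2 = 36; u_3 = 7; u_4 = 43; u_5 = 50; u_6 = 38; u_7 = 33; u_8 = 16; u_9 = 49; u_{10} = 10; u_{11} = 4; u_{12} = 14; u_{13} = 18; u_{14} = 32; u_{15} = 50; u_{16} = 27; u_{17} = 22; u_{18} = 49; u_{19} = 16; u_{20} = 10; u_{21} = 26.
Since (u_{20}, u_{21}) = (u_0, u_1) = (10, 26) (two consecutive terms determine the rest), the sequence is periodic with period 20.
So u_{295} = u_{0 + ((295-0) mod 20)} = u_{15} = 50.

50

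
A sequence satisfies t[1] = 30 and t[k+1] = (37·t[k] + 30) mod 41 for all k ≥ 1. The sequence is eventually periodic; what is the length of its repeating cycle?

Listing terms: t[1] = 30, t[2] = 33, t[3] = 21, t[4] = 28, t[5] = 0, t[6] = 30.
The sequence repeats with period 5.

5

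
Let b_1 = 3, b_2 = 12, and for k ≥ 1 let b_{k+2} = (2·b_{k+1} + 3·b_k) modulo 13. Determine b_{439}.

3

Computing terms: b_1 = 3,  b_2 = 12,  b_3 = 7,  b_4 = 11,  b_5 = 4,  b_6 = 2,  b_7 = 3,  b_8 = 12.
Since (b_7, b_8) = (b_1, b_2) = (3, 12) (two consecutive terms determine the rest), the sequence is periodic with period 6.
So b_{439} = b_{1 + ((439-1) mod 6)} = b_1 = 3.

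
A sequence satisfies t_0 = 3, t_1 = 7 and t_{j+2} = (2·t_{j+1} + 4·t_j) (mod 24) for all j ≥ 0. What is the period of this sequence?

Listing terms: t_0 = 3; t_1 = 7; t_2 = 2; t_3 = 8; t_4 = 0; t_5 = 8; t_6 = 16; t_7 = 16; t_8 = 0; t_9 = 16; t_{10} = 8; t_{11} = 8; t_{12} = 0.
Since (t_{11}, t_{12}) = (t_3, t_4) = (8, 0) (two consecutive terms determine the rest), the sequence is eventually periodic: after a pre-period of length 3 it cycles with period 8.

8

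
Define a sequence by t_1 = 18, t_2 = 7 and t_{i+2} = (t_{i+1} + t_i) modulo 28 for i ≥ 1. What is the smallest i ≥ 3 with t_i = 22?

We have t_1 = 18,  t_2 = 7,  t_3 = 25,  t_4 = 4,  t_5 = 1,  t_6 = 5,  t_7 = 6,  t_8 = 11,  t_9 = 17,  t_{10} = 0,  t_{11} = 17,  t_{12} = 17,  t_{13} = 6,  t_{14} = 23,  t_{15} = 1,  t_{16} = 24,  t_{17} = 25,  t_{18} = 21,  t_{19} = 18,  t_{20} = 11,  t_{21} = 1,  t_{22} = 12,  t_{23} = 13,  t_{24} = 25,  t_{25} = 10,  t_{26} = 7,  t_{27} = 17,  t_{28} = 24,  t_{29} = 13,  t_{30} = 9,  t_{31} = 22,  t_{32} = 3,  t_{33} = 25,  t_{34} = 0,  t_{35} = 25,  t_{36} = 25,  t_{37} = 22,  t_{38} = 19,  t_{39} = 13,  t_{40} = 4,  t_{41} = 17,  t_{42} = 21,  t_{43} = 10,  t_{44} = 3,  t_{45} = 13,  t_{46} = 16,  t_{47} = 1,  t_{48} = 17,  t_{49} = 18,  t_{50} = 7.
Since (t_{49}, t_{50}) = (t_1, t_2) = (18, 7) (two consecutive terms determine the rest), the sequence is periodic with period 48.
The value 22 first appears (with i ≥ 3) at t_{31}.

31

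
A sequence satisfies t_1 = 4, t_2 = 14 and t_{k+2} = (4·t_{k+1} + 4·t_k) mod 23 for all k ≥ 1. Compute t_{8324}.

21

Computing terms: t_1 = 4; t_2 = 14; t_3 = 3; t_4 = 22; t_5 = 8; t_6 = 5; t_7 = 6; t_8 = 21; t_9 = 16; t_{10} = 10; t_{11} = 12; t_{12} = 19; t_{13} = 9; t_{14} = 20; t_{15} = 1; t_{16} = 15; t_{17} = 18; t_{18} = 17; t_{19} = 2; t_{20} = 7; t_{21} = 13; t_{22} = 11; t_{23} = 4; t_{24} = 14.
The sequence repeats with period 22.
So t_{8324} = t_{1 + ((8324-1) mod 22)} = t_8 = 21.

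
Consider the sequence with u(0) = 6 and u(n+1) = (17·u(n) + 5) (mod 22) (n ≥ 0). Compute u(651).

19

We have u(0) = 6; u(1) = 19; u(2) = 20; u(3) = 15; u(4) = 18; u(5) = 3; u(6) = 12; u(7) = 11; u(8) = 16; u(9) = 13; u(10) = 6.
Since u(10) = u(0) = 6, the sequence is periodic with period 10.
(651 - 0) mod 10 = 1, so u(651) = u(1) = 19.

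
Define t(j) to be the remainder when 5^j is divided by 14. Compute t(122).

t(0) = 1; t(1) = 5; t(2) = 11; t(3) = 13; t(4) = 9; t(5) = 3; t(6) = 1.
Since t(6) = t(0) = 1, the sequence is periodic with period 6.
(122 - 0) mod 6 = 2, so t(122) = t(2) = 11.

11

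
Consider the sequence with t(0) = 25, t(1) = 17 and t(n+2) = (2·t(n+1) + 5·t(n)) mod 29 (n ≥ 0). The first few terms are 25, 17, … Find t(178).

t(0) = 25; t(1) = 17; t(2) = 14; t(3) = 26; t(4) = 6; t(5) = 26; t(6) = 24; t(7) = 4; t(8) = 12; t(9) = 15; t(10) = 3; t(11) = 23; t(12) = 3; t(13) = 5; t(14) = 25; t(15) = 17.
Since (t(14), t(15)) = (t(0), t(1)) = (25, 17) (two consecutive terms determine the rest), the sequence is periodic with period 14.
(178 - 0) mod 14 = 10, so t(178) = t(10) = 3.

3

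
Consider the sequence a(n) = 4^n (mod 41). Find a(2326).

37

Listing terms: a(0) = 1, a(1) = 4, a(2) = 16, a(3) = 23, a(4) = 10, a(5) = 40, a(6) = 37, a(7) = 25, a(8) = 18, a(9) = 31, a(10) = 1.
Since a(10) = a(0) = 1, the sequence is periodic with period 10.
So a(2326) = a(0 + ((2326-0) mod 10)) = a(6) = 37.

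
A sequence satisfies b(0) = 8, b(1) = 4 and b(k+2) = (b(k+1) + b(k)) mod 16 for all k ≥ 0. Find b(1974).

8

Computing terms: b(0) = 8, b(1) = 4, b(2) = 12, b(3) = 0, b(4) = 12, b(5) = 12, b(6) = 8, b(7) = 4.
The sequence repeats with period 6.
So b(1974) = b(0 + ((1974-0) mod 6)) = b(0) = 8.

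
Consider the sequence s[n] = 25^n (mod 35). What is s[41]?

30

s[0] = 1; s[1] = 25; s[2] = 30; s[3] = 15; s[4] = 25.
Since s[4] = s[1] = 25, the sequence is eventually periodic: after a pre-period of length 1 it cycles with period 3.
For n ≥ 1, s[n] depends only on (n - 1) mod 3. (41 - 1) mod 3 = 1, so s[41] = s[2] = 30.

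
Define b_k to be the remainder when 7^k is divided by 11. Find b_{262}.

5

Computing terms: b_1 = 7, b_2 = 5, b_3 = 2, b_4 = 3, b_5 = 10, b_6 = 4, b_7 = 6, b_8 = 9, b_9 = 8, b_{10} = 1, b_{11} = 7.
Since b_{11} = b_1 = 7, the sequence is periodic with period 10.
So b_{262} = b_{1 + ((262-1) mod 10)} = b_2 = 5.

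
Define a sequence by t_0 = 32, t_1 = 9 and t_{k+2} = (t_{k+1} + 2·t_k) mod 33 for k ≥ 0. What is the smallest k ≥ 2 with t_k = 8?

18

t_0 = 32; t_1 = 9; t_2 = 7; t_3 = 25; t_4 = 6; t_5 = 23; t_6 = 2; t_7 = 15; t_8 = 19; t_9 = 16; t_{10} = 21; t_{11} = 20; t_{12} = 29; t_{13} = 3; t_{14} = 28; t_{15} = 1; t_{16} = 24; t_{17} = 26; t_{18} = 8; t_{19} = 27; t_{20} = 10; t_{21} = 31; t_{22} = 18; t_{23} = 14; t_{24} = 17; t_{25} = 12; t_{26} = 13; t_{27} = 4; t_{28} = 30; t_{29} = 5; t_{30} = 32; t_{31} = 9.
The sequence repeats with period 30.
The value 8 first appears (with k ≥ 2) at t_{18}.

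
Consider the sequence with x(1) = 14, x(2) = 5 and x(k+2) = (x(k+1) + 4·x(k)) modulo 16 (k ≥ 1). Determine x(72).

Listing terms: x(1) = 14, x(2) = 5, x(3) = 13, x(4) = 1, x(5) = 5, x(6) = 9, x(7) = 13, x(8) = 1.
Since (x(7), x(8)) = (x(3), x(4)) = (13, 1) (two consecutive terms determine the rest), the sequence is eventually periodic: after a pre-period of length 2 it cycles with period 4.
For k ≥ 3, x(k) depends only on (k - 3) mod 4. (72 - 3) mod 4 = 1, so x(72) = x(4) = 1.

1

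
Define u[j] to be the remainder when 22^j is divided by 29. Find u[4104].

20

We have u[0] = 1; u[1] = 22; u[2] = 20; u[3] = 5; u[4] = 23; u[5] = 13; u[6] = 25; u[7] = 28; u[8] = 7; u[9] = 9; u[10] = 24; u[11] = 6; u[12] = 16; u[13] = 4; u[14] = 1.
The sequence repeats with period 14.
So u[4104] = u[0 + ((4104-0) mod 14)] = u[2] = 20.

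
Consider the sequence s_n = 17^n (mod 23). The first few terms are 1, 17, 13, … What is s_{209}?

22

We have s_0 = 1; s_1 = 17; s_2 = 13; s_3 = 14; s_4 = 8; s_5 = 21; s_6 = 12; s_7 = 20; s_8 = 18; s_9 = 7; s_{10} = 4; s_{11} = 22; s_{12} = 6; s_{13} = 10; s_{14} = 9; s_{15} = 15; s_{16} = 2; s_{17} = 11; s_{18} = 3; s_{19} = 5; s_{20} = 16; s_{21} = 19; s_{22} = 1.
Since s_{22} = s_0 = 1, the sequence is periodic with period 22.
So s_{209} = s_{0 + ((209-0) mod 22)} = s_{11} = 22.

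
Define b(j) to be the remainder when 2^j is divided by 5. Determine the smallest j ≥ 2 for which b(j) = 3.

Listing terms: b(1) = 2,  b(2) = 4,  b(3) = 3,  b(4) = 1,  b(5) = 2.
Since b(5) = b(1) = 2, the sequence is periodic with period 4.
The value 3 first appears (with j ≥ 2) at b(3).

3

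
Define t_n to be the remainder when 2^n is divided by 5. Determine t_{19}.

t_1 = 2, t_2 = 4, t_3 = 3, t_4 = 1, t_5 = 2.
The sequence repeats with period 4.
(19 - 1) mod 4 = 2, so t_{19} = t_3 = 3.

3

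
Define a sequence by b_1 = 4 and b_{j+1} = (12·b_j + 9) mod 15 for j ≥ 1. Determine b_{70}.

We have b_1 = 4,  b_2 = 12,  b_3 = 3,  b_4 = 0,  b_5 = 9,  b_6 = 12.
Since b_6 = b_2 = 12, the sequence is eventually periodic: after a pre-period of length 1 it cycles with period 4.
For j ≥ 2, b_j depends only on (j - 2) mod 4. (70 - 2) mod 4 = 0, so b_{70} = b_2 = 12.

12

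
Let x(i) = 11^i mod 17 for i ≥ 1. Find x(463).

14

Listing terms: x(1) = 11,  x(2) = 2,  x(3) = 5,  x(4) = 4,  x(5) = 10,  x(6) = 8,  x(7) = 3,  x(8) = 16,  x(9) = 6,  x(10) = 15,  x(11) = 12,  x(12) = 13,  x(13) = 7,  x(14) = 9,  x(15) = 14,  x(16) = 1,  x(17) = 11.
The sequence repeats with period 16.
So x(463) = x(1 + ((463-1) mod 16)) = x(15) = 14.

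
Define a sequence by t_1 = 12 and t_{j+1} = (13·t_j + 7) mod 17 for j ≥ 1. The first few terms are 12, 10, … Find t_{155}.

1

We have t_1 = 12; t_2 = 10; t_3 = 1; t_4 = 3; t_5 = 12.
Since t_5 = t_1 = 12, the sequence is periodic with period 4.
(155 - 1) mod 4 = 2, so t_{155} = t_3 = 1.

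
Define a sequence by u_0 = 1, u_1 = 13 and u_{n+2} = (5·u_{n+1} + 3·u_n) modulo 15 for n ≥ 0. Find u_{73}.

13

We have u_0 = 1,  u_1 = 13,  u_2 = 8,  u_3 = 4,  u_4 = 14,  u_5 = 7,  u_6 = 2,  u_7 = 1,  u_8 = 11,  u_9 = 13,  u_{10} = 8.
Since (u_9, u_{10}) = (u_1, u_2) = (13, 8) (two consecutive terms determine the rest), the sequence is eventually periodic: after a pre-period of length 1 it cycles with period 8.
For n ≥ 1, u_n depends only on (n - 1) mod 8. (73 - 1) mod 8 = 0, so u_{73} = u_1 = 13.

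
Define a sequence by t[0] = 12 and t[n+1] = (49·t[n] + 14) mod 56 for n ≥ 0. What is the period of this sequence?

We have t[0] = 12,  t[1] = 42,  t[2] = 0,  t[3] = 14,  t[4] = 28,  t[5] = 42.
Since t[5] = t[1] = 42, the sequence is eventually periodic: after a pre-period of length 1 it cycles with period 4.

4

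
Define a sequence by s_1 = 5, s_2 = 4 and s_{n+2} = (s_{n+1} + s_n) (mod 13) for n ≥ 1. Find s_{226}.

s_1 = 5; s_2 = 4; s_3 = 9; s_4 = 0; s_5 = 9; s_6 = 9; s_7 = 5; s_8 = 1; s_9 = 6; s_{10} = 7; s_{11} = 0; s_{12} = 7; s_{13} = 7; s_{14} = 1; s_{15} = 8; s_{16} = 9; s_{17} = 4; s_{18} = 0; s_{19} = 4; s_{20} = 4; s_{21} = 8; s_{22} = 12; s_{23} = 7; s_{24} = 6; s_{25} = 0; s_{26} = 6; s_{27} = 6; s_{28} = 12; s_{29} = 5; s_{30} = 4.
Since (s_{29}, s_{30}) = (s_1, s_2) = (5, 4) (two consecutive terms determine the rest), the sequence is periodic with period 28.
So s_{226} = s_{1 + ((226-1) mod 28)} = s_2 = 4.

4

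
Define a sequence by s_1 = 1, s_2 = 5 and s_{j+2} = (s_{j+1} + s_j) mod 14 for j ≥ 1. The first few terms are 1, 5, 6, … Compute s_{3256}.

We have s_1 = 1; s_2 = 5; s_3 = 6; s_4 = 11; s_5 = 3; s_6 = 0; s_7 = 3; s_8 = 3; s_9 = 6; s_{10} = 9; s_{11} = 1; s_{12} = 10; s_{13} = 11; s_{14} = 7; s_{15} = 4; s_{16} = 11; s_{17} = 1; s_{18} = 12; s_{19} = 13; s_{20} = 11; s_{21} = 10; s_{22} = 7; s_{23} = 3; s_{24} = 10; s_{25} = 13; s_{26} = 9; s_{27} = 8; s_{28} = 3; s_{29} = 11; s_{30} = 0; s_{31} = 11; s_{32} = 11; s_{33} = 8; s_{34} = 5; s_{35} = 13; s_{36} = 4; s_{37} = 3; s_{38} = 7; s_{39} = 10; s_{40} = 3; s_{41} = 13; s_{42} = 2; s_{43} = 1; s_{44} = 3; s_{45} = 4; s_{46} = 7; s_{47} = 11; s_{48} = 4; s_{49} = 1; s_{50} = 5.
Since (s_{49}, s_{50}) = (s_1, s_2) = (1, 5) (two consecutive terms determine the rest), the sequence is periodic with period 48.
(3256 - 1) mod 48 = 39, so s_{3256} = s_{40} = 3.

3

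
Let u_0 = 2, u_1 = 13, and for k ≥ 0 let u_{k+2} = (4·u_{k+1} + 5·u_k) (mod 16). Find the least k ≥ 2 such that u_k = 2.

8

Computing terms: u_0 = 2; u_1 = 13; u_2 = 14; u_3 = 9; u_4 = 10; u_5 = 5; u_6 = 6; u_7 = 1; u_8 = 2; u_9 = 13.
The sequence repeats with period 8.
The value 2 next appears (with k ≥ 2) at u_8.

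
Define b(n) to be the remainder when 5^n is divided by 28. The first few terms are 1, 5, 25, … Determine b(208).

Listing terms: b(0) = 1,  b(1) = 5,  b(2) = 25,  b(3) = 13,  b(4) = 9,  b(5) = 17,  b(6) = 1.
Since b(6) = b(0) = 1, the sequence is periodic with period 6.
(208 - 0) mod 6 = 4, so b(208) = b(4) = 9.

9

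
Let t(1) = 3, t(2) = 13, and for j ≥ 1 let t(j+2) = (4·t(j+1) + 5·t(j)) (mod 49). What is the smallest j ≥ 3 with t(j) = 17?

7

Listing terms: t(1) = 3,  t(2) = 13,  t(3) = 18,  t(4) = 39,  t(5) = 1,  t(6) = 3,  t(7) = 17,  t(8) = 34,  t(9) = 25,  t(10) = 25,  t(11) = 29,  t(12) = 45,  t(13) = 31,  t(14) = 6,  t(15) = 32,  t(16) = 11,  t(17) = 8,  t(18) = 38,  t(19) = 45,  t(20) = 27,  t(21) = 39,  t(22) = 46,  t(23) = 36,  t(24) = 31,  t(25) = 10,  t(26) = 48,  t(27) = 46,  t(28) = 32,  t(29) = 15,  t(30) = 24,  t(31) = 24,  t(32) = 20,  t(33) = 4,  t(34) = 18,  t(35) = 43,  t(36) = 17,  t(37) = 38,  t(38) = 41,  t(39) = 11,  t(40) = 4,  t(41) = 22,  t(42) = 10,  t(43) = 3,  t(44) = 13.
The sequence repeats with period 42.
The value 17 first appears (with j ≥ 3) at t(7).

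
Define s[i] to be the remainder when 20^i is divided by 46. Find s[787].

s[0] = 1,  s[1] = 20,  s[2] = 32,  s[3] = 42,  s[4] = 12,  s[5] = 10,  s[6] = 16,  s[7] = 44,  s[8] = 6,  s[9] = 28,  s[10] = 8,  s[11] = 22,  s[12] = 26,  s[13] = 14,  s[14] = 4,  s[15] = 34,  s[16] = 36,  s[17] = 30,  s[18] = 2,  s[19] = 40,  s[20] = 18,  s[21] = 38,  s[22] = 24,  s[23] = 20.
Since s[23] = s[1] = 20, the sequence is eventually periodic: after a pre-period of length 1 it cycles with period 22.
For i ≥ 1, s[i] depends only on (i - 1) mod 22. (787 - 1) mod 22 = 16, so s[787] = s[17] = 30.

30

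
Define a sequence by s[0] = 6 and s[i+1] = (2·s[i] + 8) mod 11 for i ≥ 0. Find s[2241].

9

s[0] = 6; s[1] = 9; s[2] = 4; s[3] = 5; s[4] = 7; s[5] = 0; s[6] = 8; s[7] = 2; s[8] = 1; s[9] = 10; s[10] = 6.
The sequence repeats with period 10.
(2241 - 0) mod 10 = 1, so s[2241] = s[1] = 9.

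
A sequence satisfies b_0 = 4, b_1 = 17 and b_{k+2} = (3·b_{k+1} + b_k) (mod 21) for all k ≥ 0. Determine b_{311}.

2

b_0 = 4, b_1 = 17, b_2 = 13, b_3 = 14, b_4 = 13, b_5 = 11, b_6 = 4, b_7 = 2, b_8 = 10, b_9 = 11, b_{10} = 1, b_{11} = 14, b_{12} = 1, b_{13} = 17, b_{14} = 10, b_{15} = 5, b_{16} = 4, b_{17} = 17.
The sequence repeats with period 16.
So b_{311} = b_{0 + ((311-0) mod 16)} = b_7 = 2.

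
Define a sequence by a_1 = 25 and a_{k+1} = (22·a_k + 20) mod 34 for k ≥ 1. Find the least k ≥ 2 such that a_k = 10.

11

Computing terms: a_1 = 25, a_2 = 26, a_3 = 14, a_4 = 22, a_5 = 28, a_6 = 24, a_7 = 4, a_8 = 6, a_9 = 16, a_{10} = 32, a_{11} = 10, a_{12} = 2, a_{13} = 30, a_{14} = 0, a_{15} = 20, a_{16} = 18, a_{17} = 8, a_{18} = 26.
Since a_{18} = a_2 = 26, the sequence is eventually periodic: after a pre-period of length 1 it cycles with period 16.
The value 10 first appears (with k ≥ 2) at a_{11}.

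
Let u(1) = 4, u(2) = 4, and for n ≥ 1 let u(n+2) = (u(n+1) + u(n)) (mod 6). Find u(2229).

u(1) = 4,  u(2) = 4,  u(3) = 2,  u(4) = 0,  u(5) = 2,  u(6) = 2,  u(7) = 4,  u(8) = 0,  u(9) = 4,  u(10) = 4.
Since (u(9), u(10)) = (u(1), u(2)) = (4, 4) (two consecutive terms determine the rest), the sequence is periodic with period 8.
So u(2229) = u(1 + ((2229-1) mod 8)) = u(5) = 2.

2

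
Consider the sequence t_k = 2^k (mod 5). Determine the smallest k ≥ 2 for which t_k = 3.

Computing terms: t_1 = 2,  t_2 = 4,  t_3 = 3,  t_4 = 1,  t_5 = 2.
Since t_5 = t_1 = 2, the sequence is periodic with period 4.
The value 3 first appears (with k ≥ 2) at t_3.

3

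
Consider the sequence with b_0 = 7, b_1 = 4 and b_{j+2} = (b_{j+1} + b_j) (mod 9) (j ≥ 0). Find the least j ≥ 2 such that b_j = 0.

Computing terms: b_0 = 7,  b_1 = 4,  b_2 = 2,  b_3 = 6,  b_4 = 8,  b_5 = 5,  b_6 = 4,  b_7 = 0,  b_8 = 4,  b_9 = 4,  b_{10} = 8,  b_{11} = 3,  b_{12} = 2,  b_{13} = 5,  b_{14} = 7,  b_{15} = 3,  b_{16} = 1,  b_{17} = 4,  b_{18} = 5,  b_{19} = 0,  b_{20} = 5,  b_{21} = 5,  b_{22} = 1,  b_{23} = 6,  b_{24} = 7,  b_{25} = 4.
The sequence repeats with period 24.
The value 0 first appears (with j ≥ 2) at b_7.

7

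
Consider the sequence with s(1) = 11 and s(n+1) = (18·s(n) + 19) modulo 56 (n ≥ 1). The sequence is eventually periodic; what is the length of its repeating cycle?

3

s(1) = 11; s(2) = 49; s(3) = 5; s(4) = 53; s(5) = 21; s(6) = 5.
Since s(6) = s(3) = 5, the sequence is eventually periodic: after a pre-period of length 2 it cycles with period 3.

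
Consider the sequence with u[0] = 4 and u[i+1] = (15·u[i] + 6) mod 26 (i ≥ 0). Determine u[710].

8

We have u[0] = 4, u[1] = 14, u[2] = 8, u[3] = 22, u[4] = 24, u[5] = 2, u[6] = 10, u[7] = 0, u[8] = 6, u[9] = 18, u[10] = 16, u[11] = 12, u[12] = 4.
The sequence repeats with period 12.
(710 - 0) mod 12 = 2, so u[710] = u[2] = 8.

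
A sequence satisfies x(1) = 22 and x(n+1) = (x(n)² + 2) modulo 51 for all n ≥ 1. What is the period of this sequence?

4

Listing terms: x(1) = 22, x(2) = 27, x(3) = 17, x(4) = 36, x(5) = 23, x(6) = 21, x(7) = 35, x(8) = 3, x(9) = 11, x(10) = 21.
Since x(10) = x(6) = 21, the sequence is eventually periodic: after a pre-period of length 5 it cycles with period 4.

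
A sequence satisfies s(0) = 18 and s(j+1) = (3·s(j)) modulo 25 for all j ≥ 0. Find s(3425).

24

Computing terms: s(0) = 18; s(1) = 4; s(2) = 12; s(3) = 11; s(4) = 8; s(5) = 24; s(6) = 22; s(7) = 16; s(8) = 23; s(9) = 19; s(10) = 7; s(11) = 21; s(12) = 13; s(13) = 14; s(14) = 17; s(15) = 1; s(16) = 3; s(17) = 9; s(18) = 2; s(19) = 6; s(20) = 18.
Since s(20) = s(0) = 18, the sequence is periodic with period 20.
(3425 - 0) mod 20 = 5, so s(3425) = s(5) = 24.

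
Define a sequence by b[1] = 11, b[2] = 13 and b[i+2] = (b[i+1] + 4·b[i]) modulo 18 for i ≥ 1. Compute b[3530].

We have b[1] = 11; b[2] = 13; b[3] = 3; b[4] = 1; b[5] = 13; b[6] = 17; b[7] = 15; b[8] = 11; b[9] = 17; b[10] = 7; b[11] = 3; b[12] = 13; b[13] = 7; b[14] = 5; b[15] = 15; b[16] = 17; b[17] = 5; b[18] = 1; b[19] = 3; b[20] = 7; b[21] = 1; b[22] = 11; b[23] = 15; b[24] = 5; b[25] = 11; b[26] = 13.
The sequence repeats with period 24.
(3530 - 1) mod 24 = 1, so b[3530] = b[2] = 13.

13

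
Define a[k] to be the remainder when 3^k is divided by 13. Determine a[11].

9

We have a[0] = 1; a[1] = 3; a[2] = 9; a[3] = 1.
Since a[3] = a[0] = 1, the sequence is periodic with period 3.
So a[11] = a[0 + ((11-0) mod 3)] = a[2] = 9.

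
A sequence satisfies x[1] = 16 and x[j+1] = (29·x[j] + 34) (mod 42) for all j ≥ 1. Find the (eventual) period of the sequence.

We have x[1] = 16; x[2] = 36; x[3] = 28; x[4] = 6; x[5] = 40; x[6] = 18; x[7] = 10; x[8] = 30; x[9] = 22; x[10] = 0; x[11] = 34; x[12] = 12; x[13] = 4; x[14] = 24; x[15] = 16.
Since x[15] = x[1] = 16, the sequence is periodic with period 14.

14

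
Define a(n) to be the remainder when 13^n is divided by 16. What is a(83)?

5

Listing terms: a(1) = 13,  a(2) = 9,  a(3) = 5,  a(4) = 1,  a(5) = 13.
The sequence repeats with period 4.
(83 - 1) mod 4 = 2, so a(83) = a(3) = 5.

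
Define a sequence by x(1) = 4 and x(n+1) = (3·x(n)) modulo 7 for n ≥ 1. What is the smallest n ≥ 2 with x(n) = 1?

3

Computing terms: x(1) = 4,  x(2) = 5,  x(3) = 1,  x(4) = 3,  x(5) = 2,  x(6) = 6,  x(7) = 4.
Since x(7) = x(1) = 4, the sequence is periodic with period 6.
The value 1 first appears (with n ≥ 2) at x(3).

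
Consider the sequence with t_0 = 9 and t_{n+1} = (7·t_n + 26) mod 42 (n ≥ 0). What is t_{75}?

t_0 = 9, t_1 = 5, t_2 = 19, t_3 = 33, t_4 = 5.
Since t_4 = t_1 = 5, the sequence is eventually periodic: after a pre-period of length 1 it cycles with period 3.
For n ≥ 1, t_n depends only on (n - 1) mod 3. (75 - 1) mod 3 = 2, so t_{75} = t_3 = 33.

33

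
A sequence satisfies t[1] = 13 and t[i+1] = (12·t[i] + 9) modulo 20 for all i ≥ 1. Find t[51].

t[1] = 13, t[2] = 5, t[3] = 9, t[4] = 17, t[5] = 13.
Since t[5] = t[1] = 13, the sequence is periodic with period 4.
(51 - 1) mod 4 = 2, so t[51] = t[3] = 9.

9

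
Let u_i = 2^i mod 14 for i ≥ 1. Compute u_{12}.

Computing terms: u_1 = 2; u_2 = 4; u_3 = 8; u_4 = 2.
The sequence repeats with period 3.
So u_{12} = u_{1 + ((12-1) mod 3)} = u_3 = 8.

8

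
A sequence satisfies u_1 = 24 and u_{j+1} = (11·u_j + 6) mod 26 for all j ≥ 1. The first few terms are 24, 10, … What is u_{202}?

u_1 = 24,  u_2 = 10,  u_3 = 12,  u_4 = 8,  u_5 = 16,  u_6 = 0,  u_7 = 6,  u_8 = 20,  u_9 = 18,  u_{10} = 22,  u_{11} = 14,  u_{12} = 4,  u_{13} = 24.
The sequence repeats with period 12.
(202 - 1) mod 12 = 9, so u_{202} = u_{10} = 22.

22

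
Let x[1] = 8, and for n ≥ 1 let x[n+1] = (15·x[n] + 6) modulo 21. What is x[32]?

12

Computing terms: x[1] = 8, x[2] = 0, x[3] = 6, x[4] = 12, x[5] = 18, x[6] = 3, x[7] = 9, x[8] = 15, x[9] = 0.
Since x[9] = x[2] = 0, the sequence is eventually periodic: after a pre-period of length 1 it cycles with period 7.
For n ≥ 2, x[n] depends only on (n - 2) mod 7. (32 - 2) mod 7 = 2, so x[32] = x[4] = 12.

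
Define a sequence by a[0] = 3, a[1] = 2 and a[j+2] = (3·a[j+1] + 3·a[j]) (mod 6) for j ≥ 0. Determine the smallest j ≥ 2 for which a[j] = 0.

We have a[0] = 3, a[1] = 2, a[2] = 3, a[3] = 3, a[4] = 0, a[5] = 3, a[6] = 3.
Since (a[5], a[6]) = (a[2], a[3]) = (3, 3) (two consecutive terms determine the rest), the sequence is eventually periodic: after a pre-period of length 2 it cycles with period 3.
The value 0 first appears (with j ≥ 2) at a[4].

4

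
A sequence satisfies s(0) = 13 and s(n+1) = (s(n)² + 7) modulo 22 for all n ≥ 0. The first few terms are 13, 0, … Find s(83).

Listing terms: s(0) = 13; s(1) = 0; s(2) = 7; s(3) = 12; s(4) = 19; s(5) = 16; s(6) = 21; s(7) = 8; s(8) = 5; s(9) = 10; s(10) = 19.
Since s(10) = s(4) = 19, the sequence is eventually periodic: after a pre-period of length 4 it cycles with period 6.
For n ≥ 4, s(n) depends only on (n - 4) mod 6. (83 - 4) mod 6 = 1, so s(83) = s(5) = 16.

16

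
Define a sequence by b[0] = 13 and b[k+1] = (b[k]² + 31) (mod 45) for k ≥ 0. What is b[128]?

b[0] = 13, b[1] = 20, b[2] = 26, b[3] = 32, b[4] = 20.
Since b[4] = b[1] = 20, the sequence is eventually periodic: after a pre-period of length 1 it cycles with period 3.
For k ≥ 1, b[k] depends only on (k - 1) mod 3. (128 - 1) mod 3 = 1, so b[128] = b[2] = 26.

26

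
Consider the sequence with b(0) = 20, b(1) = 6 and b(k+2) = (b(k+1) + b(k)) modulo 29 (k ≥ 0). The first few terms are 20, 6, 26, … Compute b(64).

9

We have b(0) = 20,  b(1) = 6,  b(2) = 26,  b(3) = 3,  b(4) = 0,  b(5) = 3,  b(6) = 3,  b(7) = 6,  b(8) = 9,  b(9) = 15,  b(10) = 24,  b(11) = 10,  b(12) = 5,  b(13) = 15,  b(14) = 20,  b(15) = 6.
Since (b(14), b(15)) = (b(0), b(1)) = (20, 6) (two consecutive terms determine the rest), the sequence is periodic with period 14.
So b(64) = b(0 + ((64-0) mod 14)) = b(8) = 9.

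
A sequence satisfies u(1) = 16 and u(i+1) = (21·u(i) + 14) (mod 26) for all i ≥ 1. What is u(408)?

Listing terms: u(1) = 16, u(2) = 12, u(3) = 6, u(4) = 10, u(5) = 16.
The sequence repeats with period 4.
(408 - 1) mod 4 = 3, so u(408) = u(4) = 10.

10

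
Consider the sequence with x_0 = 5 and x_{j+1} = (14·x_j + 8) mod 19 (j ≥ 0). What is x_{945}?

Listing terms: x_0 = 5, x_1 = 2, x_2 = 17, x_3 = 18, x_4 = 13, x_5 = 0, x_6 = 8, x_7 = 6, x_8 = 16, x_9 = 4, x_{10} = 7, x_{11} = 11, x_{12} = 10, x_{13} = 15, x_{14} = 9, x_{15} = 1, x_{16} = 3, x_{17} = 12, x_{18} = 5.
The sequence repeats with period 18.
So x_{945} = x_{0 + ((945-0) mod 18)} = x_9 = 4.

4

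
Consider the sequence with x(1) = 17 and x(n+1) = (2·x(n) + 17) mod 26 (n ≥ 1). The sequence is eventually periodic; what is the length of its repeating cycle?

12

Listing terms: x(1) = 17,  x(2) = 25,  x(3) = 15,  x(4) = 21,  x(5) = 7,  x(6) = 5,  x(7) = 1,  x(8) = 19,  x(9) = 3,  x(10) = 23,  x(11) = 11,  x(12) = 13,  x(13) = 17.
Since x(13) = x(1) = 17, the sequence is periodic with period 12.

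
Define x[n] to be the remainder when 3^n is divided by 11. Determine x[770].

1

We have x[1] = 3; x[2] = 9; x[3] = 5; x[4] = 4; x[5] = 1; x[6] = 3.
The sequence repeats with period 5.
(770 - 1) mod 5 = 4, so x[770] = x[5] = 1.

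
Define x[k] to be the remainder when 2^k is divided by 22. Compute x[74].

16

Computing terms: x[1] = 2,  x[2] = 4,  x[3] = 8,  x[4] = 16,  x[5] = 10,  x[6] = 20,  x[7] = 18,  x[8] = 14,  x[9] = 6,  x[10] = 12,  x[11] = 2.
Since x[11] = x[1] = 2, the sequence is periodic with period 10.
(74 - 1) mod 10 = 3, so x[74] = x[4] = 16.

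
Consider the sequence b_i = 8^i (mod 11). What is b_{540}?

1

We have b_1 = 8, b_2 = 9, b_3 = 6, b_4 = 4, b_5 = 10, b_6 = 3, b_7 = 2, b_8 = 5, b_9 = 7, b_{10} = 1, b_{11} = 8.
The sequence repeats with period 10.
(540 - 1) mod 10 = 9, so b_{540} = b_{10} = 1.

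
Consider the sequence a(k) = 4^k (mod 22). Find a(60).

12

We have a(1) = 4, a(2) = 16, a(3) = 20, a(4) = 14, a(5) = 12, a(6) = 4.
Since a(6) = a(1) = 4, the sequence is periodic with period 5.
(60 - 1) mod 5 = 4, so a(60) = a(5) = 12.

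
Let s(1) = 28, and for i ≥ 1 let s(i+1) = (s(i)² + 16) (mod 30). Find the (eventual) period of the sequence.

3

Computing terms: s(1) = 28, s(2) = 20, s(3) = 26, s(4) = 2, s(5) = 20.
Since s(5) = s(2) = 20, the sequence is eventually periodic: after a pre-period of length 1 it cycles with period 3.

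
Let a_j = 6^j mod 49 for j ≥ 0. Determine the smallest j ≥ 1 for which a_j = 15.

a_0 = 1, a_1 = 6, a_2 = 36, a_3 = 20, a_4 = 22, a_5 = 34, a_6 = 8, a_7 = 48, a_8 = 43, a_9 = 13, a_{10} = 29, a_{11} = 27, a_{12} = 15, a_{13} = 41, a_{14} = 1.
The sequence repeats with period 14.
The value 15 first appears (with j ≥ 1) at a_{12}.

12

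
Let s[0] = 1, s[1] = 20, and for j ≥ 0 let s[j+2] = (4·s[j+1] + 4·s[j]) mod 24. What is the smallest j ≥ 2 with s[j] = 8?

We have s[0] = 1,  s[1] = 20,  s[2] = 12,  s[3] = 8,  s[4] = 8,  s[5] = 16,  s[6] = 0,  s[7] = 16,  s[8] = 16,  s[9] = 8,  s[10] = 0,  s[11] = 8,  s[12] = 8.
Since (s[11], s[12]) = (s[3], s[4]) = (8, 8) (two consecutive terms determine the rest), the sequence is eventually periodic: after a pre-period of length 3 it cycles with period 8.
The value 8 first appears (with j ≥ 2) at s[3].

3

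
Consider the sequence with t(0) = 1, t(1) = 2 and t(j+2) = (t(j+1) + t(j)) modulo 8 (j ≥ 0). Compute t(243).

5

Computing terms: t(0) = 1, t(1) = 2, t(2) = 3, t(3) = 5, t(4) = 0, t(5) = 5, t(6) = 5, t(7) = 2, t(8) = 7, t(9) = 1, t(10) = 0, t(11) = 1, t(12) = 1, t(13) = 2.
Since (t(12), t(13)) = (t(0), t(1)) = (1, 2) (two consecutive terms determine the rest), the sequence is periodic with period 12.
(243 - 0) mod 12 = 3, so t(243) = t(3) = 5.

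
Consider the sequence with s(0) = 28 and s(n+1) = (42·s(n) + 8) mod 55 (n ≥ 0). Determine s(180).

We have s(0) = 28,  s(1) = 29,  s(2) = 16,  s(3) = 20,  s(4) = 23,  s(5) = 39,  s(6) = 51,  s(7) = 5,  s(8) = 53,  s(9) = 34,  s(10) = 6,  s(11) = 40,  s(12) = 38,  s(13) = 9,  s(14) = 1,  s(15) = 50,  s(16) = 18,  s(17) = 49,  s(18) = 31,  s(19) = 45,  s(20) = 28.
Since s(20) = s(0) = 28, the sequence is periodic with period 20.
So s(180) = s(0 + ((180-0) mod 20)) = s(0) = 28.

28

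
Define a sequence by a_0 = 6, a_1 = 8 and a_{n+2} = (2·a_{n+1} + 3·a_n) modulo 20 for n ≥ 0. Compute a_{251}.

12

Listing terms: a_0 = 6,  a_1 = 8,  a_2 = 14,  a_3 = 12,  a_4 = 6,  a_5 = 8.
The sequence repeats with period 4.
So a_{251} = a_{0 + ((251-0) mod 4)} = a_3 = 12.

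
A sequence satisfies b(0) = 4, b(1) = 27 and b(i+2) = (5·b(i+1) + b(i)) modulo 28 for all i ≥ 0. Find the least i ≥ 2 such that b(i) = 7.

Computing terms: b(0) = 4,  b(1) = 27,  b(2) = 27,  b(3) = 22,  b(4) = 25,  b(5) = 7,  b(6) = 4,  b(7) = 27.
The sequence repeats with period 6.
The value 7 first appears (with i ≥ 2) at b(5).

5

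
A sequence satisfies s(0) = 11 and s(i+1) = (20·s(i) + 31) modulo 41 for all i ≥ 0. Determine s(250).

3

Computing terms: s(0) = 11, s(1) = 5, s(2) = 8, s(3) = 27, s(4) = 38, s(5) = 12, s(6) = 25, s(7) = 39, s(8) = 32, s(9) = 15, s(10) = 3, s(11) = 9, s(12) = 6, s(13) = 28, s(14) = 17, s(15) = 2, s(16) = 30, s(17) = 16, s(18) = 23, s(19) = 40, s(20) = 11.
Since s(20) = s(0) = 11, the sequence is periodic with period 20.
So s(250) = s(0 + ((250-0) mod 20)) = s(10) = 3.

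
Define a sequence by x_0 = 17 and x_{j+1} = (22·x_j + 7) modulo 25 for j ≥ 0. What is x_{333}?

1

Listing terms: x_0 = 17, x_1 = 6, x_2 = 14, x_3 = 15, x_4 = 12, x_5 = 21, x_6 = 19, x_7 = 0, x_8 = 7, x_9 = 11, x_{10} = 24, x_{11} = 10, x_{12} = 2, x_{13} = 1, x_{14} = 4, x_{15} = 20, x_{16} = 22, x_{17} = 16, x_{18} = 9, x_{19} = 5, x_{20} = 17.
The sequence repeats with period 20.
So x_{333} = x_{0 + ((333-0) mod 20)} = x_{13} = 1.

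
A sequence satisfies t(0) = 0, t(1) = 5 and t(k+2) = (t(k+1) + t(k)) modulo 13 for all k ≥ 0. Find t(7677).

t(0) = 0; t(1) = 5; t(2) = 5; t(3) = 10; t(4) = 2; t(5) = 12; t(6) = 1; t(7) = 0; t(8) = 1; t(9) = 1; t(10) = 2; t(11) = 3; t(12) = 5; t(13) = 8; t(14) = 0; t(15) = 8; t(16) = 8; t(17) = 3; t(18) = 11; t(19) = 1; t(20) = 12; t(21) = 0; t(22) = 12; t(23) = 12; t(24) = 11; t(25) = 10; t(26) = 8; t(27) = 5; t(28) = 0; t(29) = 5.
The sequence repeats with period 28.
(7677 - 0) mod 28 = 5, so t(7677) = t(5) = 12.

12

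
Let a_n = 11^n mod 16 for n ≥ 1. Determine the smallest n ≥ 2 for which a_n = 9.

Listing terms: a_1 = 11, a_2 = 9, a_3 = 3, a_4 = 1, a_5 = 11.
The sequence repeats with period 4.
The value 9 first appears (with n ≥ 2) at a_2.

2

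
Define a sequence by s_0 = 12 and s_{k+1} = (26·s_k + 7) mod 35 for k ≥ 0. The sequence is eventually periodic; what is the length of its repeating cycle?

30

Computing terms: s_0 = 12, s_1 = 4, s_2 = 6, s_3 = 23, s_4 = 10, s_5 = 22, s_6 = 19, s_7 = 11, s_8 = 13, s_9 = 30, s_{10} = 17, s_{11} = 29, s_{12} = 26, s_{13} = 18, s_{14} = 20, s_{15} = 2, s_{16} = 24, s_{17} = 1, s_{18} = 33, s_{19} = 25, s_{20} = 27, s_{21} = 9, s_{22} = 31, s_{23} = 8, s_{24} = 5, s_{25} = 32, s_{26} = 34, s_{27} = 16, s_{28} = 3, s_{29} = 15, s_{30} = 12.
The sequence repeats with period 30.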